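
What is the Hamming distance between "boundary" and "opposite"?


Comparing character by character (same length = 8):
  Pos 0: 'b' vs 'o' !=
  Pos 1: 'o' vs 'p' !=
  Pos 2: 'u' vs 'p' !=
  Pos 3: 'n' vs 'o' !=
  Pos 4: 'd' vs 's' !=
  Pos 5: 'a' vs 'i' !=
  Pos 6: 'r' vs 't' !=
  Pos 7: 'y' vs 'e' !=
Hamming distance = 8


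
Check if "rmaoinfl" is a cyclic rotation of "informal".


Word: "informal", Candidate: "rmaoinfl"
Method: check if candidate is substring of word+word
"informalinformal" contains "rmaoinfl"? No
Is rotation = No


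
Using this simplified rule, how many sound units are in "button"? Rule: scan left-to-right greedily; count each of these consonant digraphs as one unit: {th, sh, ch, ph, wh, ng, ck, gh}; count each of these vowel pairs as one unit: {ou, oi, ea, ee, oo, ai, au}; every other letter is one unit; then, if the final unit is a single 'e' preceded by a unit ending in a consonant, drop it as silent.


Word: "button" (6 letters)
Left-to-right scan:
  (1) 'b' (letter)
  (2) 'u' (letter)
  (3) 't' (letter)
  (4) 't' (letter)
  (5) 'o' (letter)
  (6) 'n' (letter)
Units from scan: 6
Sound units = 6 units


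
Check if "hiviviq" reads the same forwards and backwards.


Word: "hiviviq"
Reversed: "qivivih"
Forward == Backward? hiviviq != qivivih
Palindrome = No


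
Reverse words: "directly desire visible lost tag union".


Original: "directly desire visible lost tag union"
Words (1..n): directly | desire | visible | lost | tag | union
Reversed (n..1): union | tag | lost | visible | desire | directly
Result = "union tag lost visible desire directly"


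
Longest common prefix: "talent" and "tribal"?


Word 1: "talent"
Word 2: "tribal"
Comparing from start:
  Pos 0: 't' == 't'
  Pos 1: 'a' != 'r' (stop)
LCP = "t" (length 1)


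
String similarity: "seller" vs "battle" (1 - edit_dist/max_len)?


Word 1: "seller" (length 6)
Word 2: "battle" (length 6)
One optimal edit sequence:
  1. insert 'b'  (+1)
  2. substitute 's' -> 'a'  (+1)
  3. substitute 'e' -> 't'  (+1)
  4. substitute 'l' -> 't'  (+1)
  5. keep 'l'
  6. keep 'e'
  7. delete 'r'  (+1)
Edit distance = 5
Max length = max(6, 6) = 6
Similarity = 1 - 5/6
= 0.1667


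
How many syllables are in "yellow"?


Word: "yellow"
Syllable breakdown: yel · low
Counting: 2 parts
= 2 syllables


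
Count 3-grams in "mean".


Word: "mean" (length 4)
Number of 3-grams = length - 3 + 1 = 4 - 3 + 1
= 2


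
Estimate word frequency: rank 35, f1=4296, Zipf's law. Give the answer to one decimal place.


Zipf's law: f(r) = f(1) / r
f(1) = 4296
f(35) = 4296 / 35
= 122.7 occurrences


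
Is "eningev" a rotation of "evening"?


Word: "evening", Candidate: "eningev"
Method: check if candidate is substring of word+word
"eveningevening" contains "eningev"? Yes
Is rotation = Yes


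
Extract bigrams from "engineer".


Word: "engineer" (length 8)
Number of bigrams = 8 - 2 + 1 = 7
  Position 0: "en"
  Position 1: "ng"
  Position 2: "gi"
  Position 3: "in"
  Position 4: "ne"
  Position 5: "ee"
  Position 6: "er"
Bigrams = "en", "ng", "gi", "in", "ne", "ee", "er"


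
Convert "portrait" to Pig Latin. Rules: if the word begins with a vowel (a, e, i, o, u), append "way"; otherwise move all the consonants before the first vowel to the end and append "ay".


Word: "portrait"
Starts with consonant(s) → move to end, add 'ay'
Consonant cluster: "p"
Pig Latin = "ortraitpay"


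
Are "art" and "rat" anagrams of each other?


Word 1: "art" → sorted: art
Word 2: "rat" → sorted: art
Same letters? art == art
Anagram = Yes


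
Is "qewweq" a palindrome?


Word: "qewweq"
Reversed: "qewweq"
Forward == Backward? qewweq == qewweq
Palindrome = Yes


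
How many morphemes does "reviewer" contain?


Word: "reviewer"
Morphemes: re- / view / -er
Each morpheme carries meaning
= 3 morphemes


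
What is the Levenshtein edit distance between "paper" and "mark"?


Word 1: "paper" (length 5)
Word 2: "mark" (length 4)
One optimal edit sequence (insert/delete/substitute each cost 1):
  1. substitute 'p' -> 'm'  (+1)
  2. keep 'a'
  3. delete 'p'  (+1)
  4. substitute 'e' -> 'r'  (+1)
  5. substitute 'r' -> 'k'  (+1)
Total edit operations: 4
Edit distance = 4


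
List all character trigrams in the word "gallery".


Word: "gallery" (length 7)
Number of trigrams = 7 - 3 + 1 = 5
  Position 0: "gal"
  Position 1: "all"
  Position 2: "lle"
  Position 3: "ler"
  Position 4: "ery"
Trigrams = "gal", "all", "lle", "ler", "ery"


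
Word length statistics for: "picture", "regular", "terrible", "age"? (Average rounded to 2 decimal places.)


Lengths: "picture"=7, "regular"=7, "terrible"=8, "age"=3
Sum = 25, Count = 4
Average = 25/4 = 6.25
= avg=6.25, min=3, max=8


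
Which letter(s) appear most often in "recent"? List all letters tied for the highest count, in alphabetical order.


Word: "recent"
Letter counts:
  'c': 1
  'e': 2
  'n': 1
  'r': 1
  't': 1
Maximum count = 2
Most frequent = 'e' (2 times each)


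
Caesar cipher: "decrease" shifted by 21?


Word: "decrease"
Shift: 21
Each letter → (letter + shift) mod 26:
  'd' (3) + 21 = 24 → 'y'
  'e' (4) + 21 = 25 → 'z'
  'c' (2) + 21 = 23 → 'x'
  'r' (17) + 21 = 12 → 'm'
  'e' (4) + 21 = 25 → 'z'
  'a' (0) + 21 = 21 → 'v'
  's' (18) + 21 = 13 → 'n'
  'e' (4) + 21 = 25 → 'z'
Result = "yzxmzvnz"


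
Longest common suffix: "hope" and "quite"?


Word 1: "hope"
Word 2: "quite"
Comparing from end:
  Pos -1: 'e' == 'e'
  Pos -2: 'p' != 't' (stop)
LCS = "e" (length 1)


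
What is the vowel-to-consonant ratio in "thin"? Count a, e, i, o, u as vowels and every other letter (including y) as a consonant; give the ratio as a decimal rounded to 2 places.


Word: "thin"
Vowels (a,e,i,o,u): 1
Consonants: 3
Ratio = 1/3
= 0.33


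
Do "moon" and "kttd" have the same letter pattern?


Pattern of "moon": [0, 1, 1, 2]
Pattern of "kttd": [0, 1, 1, 2]
Patterns match
Same pattern = Yes


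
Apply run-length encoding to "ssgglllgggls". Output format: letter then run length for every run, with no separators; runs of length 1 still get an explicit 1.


String: "ssgglllgggls"
Scanning for consecutive runs:
  's' x 2
  'g' x 2
  'l' x 3
  'g' x 3
  'l' x 1
  's' x 1
RLE = "s2g2l3g3l1s1"


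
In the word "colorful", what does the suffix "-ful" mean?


Suffix: -ful
Example: colorful = color + -ful
Meaning = full of


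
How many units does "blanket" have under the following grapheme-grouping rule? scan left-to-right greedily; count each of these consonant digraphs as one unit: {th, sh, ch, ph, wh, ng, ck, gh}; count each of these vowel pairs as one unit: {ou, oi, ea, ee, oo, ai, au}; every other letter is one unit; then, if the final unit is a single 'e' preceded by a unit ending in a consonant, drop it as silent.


Word: "blanket" (7 letters)
Left-to-right scan:
  (1) 'b' (letter)
  (2) 'l' (letter)
  (3) 'a' (letter)
  (4) 'n' (letter)
  (5) 'k' (letter)
  (6) 'e' (letter)
  (7) 't' (letter)
Units from scan: 7
Sound units = 7 units


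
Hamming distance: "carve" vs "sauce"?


Comparing character by character (same length = 5):
  Pos 0: 'c' vs 's' !=
  Pos 1: 'a' vs 'a' =
  Pos 2: 'r' vs 'u' !=
  Pos 3: 'v' vs 'c' !=
  Pos 4: 'e' vs 'e' =
Hamming distance = 3


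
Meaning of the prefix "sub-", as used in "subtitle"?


Prefix: sub-
Example: subtitle = sub- + title
Meaning = under / below


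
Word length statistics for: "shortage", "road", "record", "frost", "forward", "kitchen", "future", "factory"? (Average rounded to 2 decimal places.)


Lengths: "shortage"=8, "road"=4, "record"=6, "frost"=5, "forward"=7, "kitchen"=7, "future"=6, "factory"=7
Sum = 50, Count = 8
Average = 50/8 = 6.25
= avg=6.25, min=4, max=8


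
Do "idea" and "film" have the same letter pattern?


Pattern of "idea": [0, 1, 2, 3]
Pattern of "film": [0, 1, 2, 3]
Patterns match
Same pattern = Yes


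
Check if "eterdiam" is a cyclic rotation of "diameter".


Word: "diameter", Candidate: "eterdiam"
Method: check if candidate is substring of word+word
"diameterdiameter" contains "eterdiam"? Yes
Is rotation = Yes


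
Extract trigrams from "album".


Word: "album" (length 5)
Number of trigrams = 5 - 3 + 1 = 3
  Position 0: "alb"
  Position 1: "lbu"
  Position 2: "bum"
Trigrams = "alb", "lbu", "bum"


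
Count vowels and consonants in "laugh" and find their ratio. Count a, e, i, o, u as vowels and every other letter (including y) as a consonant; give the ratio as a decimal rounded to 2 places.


Word: "laugh"
Vowels (a,e,i,o,u): 2
Consonants: 3
Ratio = 2/3
= 0.67


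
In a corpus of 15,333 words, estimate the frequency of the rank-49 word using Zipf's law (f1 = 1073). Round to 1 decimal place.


Zipf's law: f(r) = f(1) / r
f(1) = 1073
f(49) = 1073 / 49
= 21.9 occurrences


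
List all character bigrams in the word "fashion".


Word: "fashion" (length 7)
Number of bigrams = 7 - 2 + 1 = 6
  Position 0: "fa"
  Position 1: "as"
  Position 2: "sh"
  Position 3: "hi"
  Position 4: "io"
  Position 5: "on"
Bigrams = "fa", "as", "sh", "hi", "io", "on"


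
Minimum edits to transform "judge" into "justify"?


Word 1: "judge" (length 5)
Word 2: "justify" (length 7)
One optimal edit sequence (insert/delete/substitute each cost 1):
  1. keep 'j'
  2. keep 'u'
  3. insert 's'  (+1)
  4. insert 't'  (+1)
  5. substitute 'd' -> 'i'  (+1)
  6. substitute 'g' -> 'f'  (+1)
  7. substitute 'e' -> 'y'  (+1)
Total edit operations: 5
Edit distance = 5


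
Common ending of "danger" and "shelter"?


Word 1: "danger"
Word 2: "shelter"
Comparing from end:
  Pos -1: 'r' == 'r'
  Pos -2: 'e' == 'e'
  Pos -3: 'g' != 't' (stop)
LCS = "er" (length 2)


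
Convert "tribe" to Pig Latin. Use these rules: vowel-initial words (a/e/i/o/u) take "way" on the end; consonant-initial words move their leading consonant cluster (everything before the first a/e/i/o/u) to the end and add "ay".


Word: "tribe"
Starts with consonant(s) → move to end, add 'ay'
Consonant cluster: "tr"
Pig Latin = "ibetray"


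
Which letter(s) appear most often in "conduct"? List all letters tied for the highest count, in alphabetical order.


Word: "conduct"
Letter counts:
  'c': 2
  'd': 1
  'n': 1
  'o': 1
  't': 1
  'u': 1
Maximum count = 2
Most frequent = 'c' (2 times each)


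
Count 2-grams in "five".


Word: "five" (length 4)
Number of 2-grams = length - 2 + 1 = 4 - 2 + 1
= 3


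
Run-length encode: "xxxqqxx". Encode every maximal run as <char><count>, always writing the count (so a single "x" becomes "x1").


String: "xxxqqxx"
Scanning for consecutive runs:
  'x' x 3
  'q' x 2
  'x' x 2
RLE = "x3q2x2"


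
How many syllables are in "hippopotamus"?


Word: "hippopotamus"
Syllable breakdown: hip / po / pot / a / mus
Counting: 5 parts
= 5 syllables


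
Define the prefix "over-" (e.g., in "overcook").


Prefix: over-
Example: overcook = over- + cook
Meaning = excessive


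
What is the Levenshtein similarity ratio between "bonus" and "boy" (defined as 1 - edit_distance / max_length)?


Word 1: "bonus" (length 5)
Word 2: "boy" (length 3)
One optimal edit sequence:
  1. keep 'b'
  2. keep 'o'
  3. delete 'n'  (+1)
  4. delete 'u'  (+1)
  5. substitute 's' -> 'y'  (+1)
Edit distance = 3
Max length = max(5, 3) = 5
Similarity = 1 - 3/5
= 0.4000


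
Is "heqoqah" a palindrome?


Word: "heqoqah"
Reversed: "haqoqeh"
Forward == Backward? heqoqah != haqoqeh
Palindrome = No


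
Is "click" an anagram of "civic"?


Word 1: "civic" → sorted: cciiv
Word 2: "click" → sorted: ccikl
Same letters? cciiv != ccikl
Anagram = No


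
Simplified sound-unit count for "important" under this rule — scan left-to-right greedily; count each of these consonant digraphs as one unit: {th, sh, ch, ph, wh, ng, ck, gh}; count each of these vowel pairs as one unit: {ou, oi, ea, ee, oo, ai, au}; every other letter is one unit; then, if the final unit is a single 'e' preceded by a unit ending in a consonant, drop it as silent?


Word: "important" (9 letters)
Left-to-right scan:
  1. 'i' (letter)
  2. 'm' (letter)
  3. 'p' (letter)
  4. 'o' (letter)
  5. 'r' (letter)
  6. 't' (letter)
  7. 'a' (letter)
  8. 'n' (letter)
  9. 't' (letter)
Units from scan: 9
Sound units = 9 units


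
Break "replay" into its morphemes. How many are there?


Word: "replay"
Morphemes: re- + play
Each morpheme carries meaning
= 2 morphemes


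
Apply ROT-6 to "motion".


Word: "motion"
Shift: 6
Each letter → (letter + shift) mod 26:
  'm' (12) + 6 = 18 → 's'
  'o' (14) + 6 = 20 → 'u'
  't' (19) + 6 = 25 → 'z'
  'i' (8) + 6 = 14 → 'o'
  'o' (14) + 6 = 20 → 'u'
  'n' (13) + 6 = 19 → 't'
Result = "suzout"


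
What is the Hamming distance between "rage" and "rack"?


Comparing character by character (same length = 4):
  Pos 0: 'r' vs 'r' =
  Pos 1: 'a' vs 'a' =
  Pos 2: 'g' vs 'c' !=
  Pos 3: 'e' vs 'k' !=
Hamming distance = 2


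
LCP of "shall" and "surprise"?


Word 1: "shall"
Word 2: "surprise"
Comparing from start:
  Pos 0: 's' == 's'
  Pos 1: 'h' != 'u' (stop)
LCP = "s" (length 1)


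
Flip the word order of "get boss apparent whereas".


Original: "get boss apparent whereas"
Words (1..n): get | boss | apparent | whereas
Reversed (n..1): whereas | apparent | boss | get
Result = "whereas apparent boss get"


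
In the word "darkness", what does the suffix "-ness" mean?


Suffix: -ness
As in: darkness -> dark + -ness
Meaning = state of being


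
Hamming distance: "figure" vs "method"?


Comparing character by character (same length = 6):
  Pos 0: 'f' vs 'm' !=
  Pos 1: 'i' vs 'e' !=
  Pos 2: 'g' vs 't' !=
  Pos 3: 'u' vs 'h' !=
  Pos 4: 'r' vs 'o' !=
  Pos 5: 'e' vs 'd' !=
Hamming distance = 6


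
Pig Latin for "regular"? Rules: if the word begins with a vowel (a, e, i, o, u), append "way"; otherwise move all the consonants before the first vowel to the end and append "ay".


Word: "regular"
Starts with consonant(s) → move to end, add 'ay'
Consonant cluster: "r"
Pig Latin = "egularray"


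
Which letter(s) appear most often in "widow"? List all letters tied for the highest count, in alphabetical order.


Word: "widow"
Letter counts:
  'd': 1
  'i': 1
  'o': 1
  'w': 2
Maximum count = 2
Most frequent = 'w' (2 times each)


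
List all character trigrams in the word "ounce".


Word: "ounce" (length 5)
Number of trigrams = 5 - 3 + 1 = 3
  Position 0: "oun"
  Position 1: "unc"
  Position 2: "nce"
Trigrams = "oun", "unc", "nce"


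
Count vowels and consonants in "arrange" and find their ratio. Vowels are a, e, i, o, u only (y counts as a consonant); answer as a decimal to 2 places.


Word: "arrange"
Vowels (a,e,i,o,u): 3
Consonants: 4
Ratio = 3/4
= 0.75


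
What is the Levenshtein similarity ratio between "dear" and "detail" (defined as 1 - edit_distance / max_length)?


Word 1: "dear" (length 4)
Word 2: "detail" (length 6)
One optimal edit sequence:
  1. keep 'd'
  2. keep 'e'
  3. insert 't'  (+1)
  4. keep 'a'
  5. insert 'i'  (+1)
  6. substitute 'r' -> 'l'  (+1)
Edit distance = 3
Max length = max(4, 6) = 6
Similarity = 1 - 3/6
= 0.5000


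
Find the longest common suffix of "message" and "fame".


Word 1: "message"
Word 2: "fame"
Comparing from end:
  Pos -1: 'e' == 'e'
  Pos -2: 'g' != 'm' (stop)
LCS = "e" (length 1)


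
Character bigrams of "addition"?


Word: "addition" (length 8)
Number of bigrams = 8 - 2 + 1 = 7
  Position 0: "ad"
  Position 1: "dd"
  Position 2: "di"
  Position 3: "it"
  Position 4: "ti"
  Position 5: "io"
  Position 6: "on"
Bigrams = "ad", "dd", "di", "it", "ti", "io", "on"


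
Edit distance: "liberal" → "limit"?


Word 1: "liberal" (length 7)
Word 2: "limit" (length 5)
One optimal edit sequence (insert/delete/substitute each cost 1):
  1. keep 'l'
  2. keep 'i'
  3. delete 'b'  (+1)
  4. delete 'e'  (+1)
  5. substitute 'r' -> 'm'  (+1)
  6. substitute 'a' -> 'i'  (+1)
  7. substitute 'l' -> 't'  (+1)
Total edit operations: 5
Edit distance = 5


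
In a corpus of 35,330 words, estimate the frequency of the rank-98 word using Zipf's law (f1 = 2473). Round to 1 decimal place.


Zipf's law: f(r) = f(1) / r
f(1) = 2473
f(98) = 2473 / 98
= 25.2 occurrences


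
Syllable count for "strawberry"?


Word: "strawberry"
Syllable breakdown: straw / ber / ry
Counting: 3 parts
= 3 syllables


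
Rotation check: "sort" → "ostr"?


Word: "sort", Candidate: "ostr"
Method: check if candidate is substring of word+word
"sortsort" contains "ostr"? No
Is rotation = No


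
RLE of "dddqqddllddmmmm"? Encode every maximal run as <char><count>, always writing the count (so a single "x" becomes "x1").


String: "dddqqddllddmmmm"
Scanning for consecutive runs:
  'd' x 3
  'q' x 2
  'd' x 2
  'l' x 2
  'd' x 2
  'm' x 4
RLE = "d3q2d2l2d2m4"


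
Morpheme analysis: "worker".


Word: "worker"
Morphemes: work / -er
Each morpheme carries meaning
= 2 morphemes


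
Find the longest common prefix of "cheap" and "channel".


Word 1: "cheap"
Word 2: "channel"
Comparing from start:
  Pos 0: 'c' == 'c'
  Pos 1: 'h' == 'h'
  Pos 2: 'e' != 'a' (stop)
LCP = "ch" (length 2)


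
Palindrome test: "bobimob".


Word: "bobimob"
Reversed: "bomibob"
Forward == Backward? bobimob != bomibob
Palindrome = No


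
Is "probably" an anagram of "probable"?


Word 1: "probable" → sorted: abbelopr
Word 2: "probably" → sorted: abblopry
Same letters? abbelopr != abblopry
Anagram = No


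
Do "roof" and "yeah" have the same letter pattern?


Pattern of "roof": [0, 1, 1, 2]
Pattern of "yeah": [0, 1, 2, 3]
Patterns do not match
Same pattern = No


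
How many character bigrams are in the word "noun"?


Word: "noun" (length 4)
Number of 2-grams = length - 2 + 1 = 4 - 2 + 1
= 3


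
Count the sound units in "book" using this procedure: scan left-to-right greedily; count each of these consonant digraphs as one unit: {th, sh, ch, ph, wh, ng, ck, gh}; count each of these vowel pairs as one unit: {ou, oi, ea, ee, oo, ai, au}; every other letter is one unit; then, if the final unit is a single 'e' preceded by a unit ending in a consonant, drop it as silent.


Word: "book" (4 letters)
Left-to-right scan:
  (1) 'b' (letter)
  (2) 'oo' (vowel-pair)
  (3) 'k' (letter)
Units from scan: 3
Sound units = 3 units


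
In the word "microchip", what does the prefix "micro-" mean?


Prefix: micro-
Example: microchip = micro- + chip
Meaning = small


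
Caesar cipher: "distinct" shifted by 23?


Word: "distinct"
Shift: 23
Each letter → (letter + shift) mod 26:
  'd' (3) + 23 = 0 → 'a'
  'i' (8) + 23 = 5 → 'f'
  's' (18) + 23 = 15 → 'p'
  't' (19) + 23 = 16 → 'q'
  'i' (8) + 23 = 5 → 'f'
  'n' (13) + 23 = 10 → 'k'
  'c' (2) + 23 = 25 → 'z'
  't' (19) + 23 = 16 → 'q'
Result = "afpqfkzq"


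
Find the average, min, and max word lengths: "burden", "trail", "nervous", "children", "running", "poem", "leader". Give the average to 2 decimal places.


Lengths: "burden"=6, "trail"=5, "nervous"=7, "children"=8, "running"=7, "poem"=4, "leader"=6
Sum = 43, Count = 7
Average = 43/7 = 6.14
= avg=6.14, min=4, max=8


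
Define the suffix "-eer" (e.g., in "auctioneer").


Suffix: -eer
As in: auctioneer -> auction + -eer
Meaning = one who is concerned with


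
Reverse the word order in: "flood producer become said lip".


Original: "flood producer become said lip"
Words (1..n): flood | producer | become | said | lip
Reversed (n..1): lip | said | become | producer | flood
Result = "lip said become producer flood"


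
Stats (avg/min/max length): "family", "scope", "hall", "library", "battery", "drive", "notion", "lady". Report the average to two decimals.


Lengths: "family"=6, "scope"=5, "hall"=4, "library"=7, "battery"=7, "drive"=5, "notion"=6, "lady"=4
Sum = 44, Count = 8
Average = 44/8 = 5.50
= avg=5.50, min=4, max=7


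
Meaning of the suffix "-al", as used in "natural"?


Suffix: -al
Example: natural (nature + -al, with a spelling change)
Meaning = relating to


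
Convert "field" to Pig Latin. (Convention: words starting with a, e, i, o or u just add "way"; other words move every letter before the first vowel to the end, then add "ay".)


Word: "field"
Starts with consonant(s) → move to end, add 'ay'
Consonant cluster: "f"
Pig Latin = "ieldfay"


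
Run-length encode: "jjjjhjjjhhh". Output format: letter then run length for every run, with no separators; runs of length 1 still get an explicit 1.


String: "jjjjhjjjhhh"
Scanning for consecutive runs:
  'j' x 4
  'h' x 1
  'j' x 3
  'h' x 3
RLE = "j4h1j3h3"


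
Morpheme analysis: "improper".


Word: "improper"
Morphemes: im- + proper
Each morpheme carries meaning
= 2 morphemes


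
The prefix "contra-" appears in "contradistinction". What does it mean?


Prefix: contra-
Example: contradistinction = contra- + distinction
Meaning = against


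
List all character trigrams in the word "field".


Word: "field" (length 5)
Number of trigrams = 5 - 3 + 1 = 3
  Position 0: "fie"
  Position 1: "iel"
  Position 2: "eld"
Trigrams = "fie", "iel", "eld"


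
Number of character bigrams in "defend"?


Word: "defend" (length 6)
Number of 2-grams = length - 2 + 1 = 6 - 2 + 1
= 5


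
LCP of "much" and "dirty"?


Word 1: "much"
Word 2: "dirty"
Comparing from start:
  Pos 0: 'm' != 'd' (stop)
LCP = "" (length 0)


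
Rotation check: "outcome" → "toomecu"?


Word: "outcome", Candidate: "toomecu"
Method: check if candidate is substring of word+word
"outcomeoutcome" contains "toomecu"? No
Is rotation = No


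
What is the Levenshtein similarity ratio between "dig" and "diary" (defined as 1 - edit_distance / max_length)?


Word 1: "dig" (length 3)
Word 2: "diary" (length 5)
One optimal edit sequence:
  1. keep 'd'
  2. keep 'i'
  3. insert 'a'  (+1)
  4. insert 'r'  (+1)
  5. substitute 'g' -> 'y'  (+1)
Edit distance = 3
Max length = max(3, 5) = 5
Similarity = 1 - 3/5
= 0.4000


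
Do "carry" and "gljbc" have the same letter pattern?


Pattern of "carry": [0, 1, 2, 2, 3]
Pattern of "gljbc": [0, 1, 2, 3, 4]
Patterns do not match
Same pattern = No


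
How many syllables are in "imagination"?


Word: "imagination"
Syllable breakdown: i / mag / i / na / tion
Counting: 5 parts
= 5 syllables


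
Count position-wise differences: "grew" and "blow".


Comparing character by character (same length = 4):
  Pos 0: 'g' vs 'b' !=
  Pos 1: 'r' vs 'l' !=
  Pos 2: 'e' vs 'o' !=
  Pos 3: 'w' vs 'w' =
Hamming distance = 3


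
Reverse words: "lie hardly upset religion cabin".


Original: "lie hardly upset religion cabin"
Words (1..n): lie | hardly | upset | religion | cabin
Reversed (n..1): cabin | religion | upset | hardly | lie
Result = "cabin religion upset hardly lie"


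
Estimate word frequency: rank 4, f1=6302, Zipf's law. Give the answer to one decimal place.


Zipf's law: f(r) = f(1) / r
f(1) = 6302
f(4) = 6302 / 4
= 1575.5 occurrences


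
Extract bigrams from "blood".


Word: "blood" (length 5)
Number of bigrams = 5 - 2 + 1 = 4
  Position 0: "bl"
  Position 1: "lo"
  Position 2: "oo"
  Position 3: "od"
Bigrams = "bl", "lo", "oo", "od"


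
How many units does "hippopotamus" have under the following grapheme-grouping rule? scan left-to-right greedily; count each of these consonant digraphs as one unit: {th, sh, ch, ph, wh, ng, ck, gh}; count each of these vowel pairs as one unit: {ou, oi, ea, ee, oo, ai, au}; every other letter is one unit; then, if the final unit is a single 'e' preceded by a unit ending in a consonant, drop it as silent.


Word: "hippopotamus" (12 letters)
Left-to-right scan:
  1. 'h' (letter)
  2. 'i' (letter)
  3. 'p' (letter)
  4. 'p' (letter)
  5. 'o' (letter)
  6. 'p' (letter)
  7. 'o' (letter)
  8. 't' (letter)
  9. 'a' (letter)
  10. 'm' (letter)
  11. 'u' (letter)
  12. 's' (letter)
Units from scan: 12
Sound units = 12 units


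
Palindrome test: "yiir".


Word: "yiir"
Reversed: "riiy"
Forward == Backward? yiir != riiy
Palindrome = No


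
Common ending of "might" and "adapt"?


Word 1: "might"
Word 2: "adapt"
Comparing from end:
  Pos -1: 't' == 't'
  Pos -2: 'h' != 'p' (stop)
LCS = "t" (length 1)


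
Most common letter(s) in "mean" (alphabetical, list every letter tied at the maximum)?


Word: "mean"
Letter counts:
  'a': 1
  'e': 1
  'm': 1
  'n': 1
Maximum count = 1
Most frequent = 'a', 'e', 'm', 'n' (1 time each)


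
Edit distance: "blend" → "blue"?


Word 1: "blend" (length 5)
Word 2: "blue" (length 4)
One optimal edit sequence (insert/delete/substitute each cost 1):
  1. keep 'b'
  2. keep 'l'
  3. delete 'e'  (+1)
  4. substitute 'n' -> 'u'  (+1)
  5. substitute 'd' -> 'e'  (+1)
Total edit operations: 3
Edit distance = 3


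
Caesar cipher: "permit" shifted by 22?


Word: "permit"
Shift: 22
Each letter → (letter + shift) mod 26:
  'p' (15) + 22 = 11 → 'l'
  'e' (4) + 22 = 0 → 'a'
  'r' (17) + 22 = 13 → 'n'
  'm' (12) + 22 = 8 → 'i'
  'i' (8) + 22 = 4 → 'e'
  't' (19) + 22 = 15 → 'p'
Result = "laniep"


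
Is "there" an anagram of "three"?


Word 1: "three" → sorted: eehrt
Word 2: "there" → sorted: eehrt
Same letters? eehrt == eehrt
Anagram = Yes


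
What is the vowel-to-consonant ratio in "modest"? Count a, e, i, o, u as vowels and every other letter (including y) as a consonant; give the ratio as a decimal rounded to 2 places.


Word: "modest"
Vowels (a,e,i,o,u): 2
Consonants: 4
Ratio = 2/4
= 0.50


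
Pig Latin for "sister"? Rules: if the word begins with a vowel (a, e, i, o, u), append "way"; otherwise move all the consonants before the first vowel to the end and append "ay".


Word: "sister"
Starts with consonant(s) → move to end, add 'ay'
Consonant cluster: "s"
Pig Latin = "istersay"


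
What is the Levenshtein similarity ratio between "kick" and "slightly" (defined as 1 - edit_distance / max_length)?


Word 1: "kick" (length 4)
Word 2: "slightly" (length 8)
One optimal edit sequence:
  1. insert 's'  (+1)
  2. substitute 'k' -> 'l'  (+1)
  3. keep 'i'
  4. insert 'g'  (+1)
  5. insert 'h'  (+1)
  6. insert 't'  (+1)
  7. substitute 'c' -> 'l'  (+1)
  8. substitute 'k' -> 'y'  (+1)
Edit distance = 7
Max length = max(4, 8) = 8
Similarity = 1 - 7/8
= 0.1250


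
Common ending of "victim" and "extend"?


Word 1: "victim"
Word 2: "extend"
Comparing from end:
  Pos -1: 'm' != 'd' (stop)
LCS = "" (length 0)


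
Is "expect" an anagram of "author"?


Word 1: "author" → sorted: ahortu
Word 2: "expect" → sorted: ceeptx
Same letters? ahortu != ceeptx
Anagram = No


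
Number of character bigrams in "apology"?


Word: "apology" (length 7)
Number of 2-grams = length - 2 + 1 = 7 - 2 + 1
= 6


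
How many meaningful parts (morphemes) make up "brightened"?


Word: "brightened"
Morphemes: bright | -en | -ed
Each morpheme carries meaning
= 3 morphemes


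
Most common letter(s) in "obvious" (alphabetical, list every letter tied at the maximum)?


Word: "obvious"
Letter counts:
  'b': 1
  'i': 1
  'o': 2
  's': 1
  'u': 1
  'v': 1
Maximum count = 2
Most frequent = 'o' (2 times each)


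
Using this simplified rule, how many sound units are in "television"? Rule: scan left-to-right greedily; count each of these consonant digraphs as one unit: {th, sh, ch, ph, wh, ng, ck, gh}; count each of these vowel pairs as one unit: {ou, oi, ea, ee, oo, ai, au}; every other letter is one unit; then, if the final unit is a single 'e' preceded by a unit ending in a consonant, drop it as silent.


Word: "television" (10 letters)
Left-to-right scan:
  [1] 't' (letter)
  [2] 'e' (letter)
  [3] 'l' (letter)
  [4] 'e' (letter)
  [5] 'v' (letter)
  [6] 'i' (letter)
  [7] 's' (letter)
  [8] 'i' (letter)
  [9] 'o' (letter)
  [10] 'n' (letter)
Units from scan: 10
Sound units = 10 units


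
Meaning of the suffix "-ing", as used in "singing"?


Suffix: -ing
As in: singing -> sing + -ing
Meaning = present participle


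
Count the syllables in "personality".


Word: "personality"
Syllable breakdown: per / son / al / i / ty
Counting: 5 parts
= 5 syllables


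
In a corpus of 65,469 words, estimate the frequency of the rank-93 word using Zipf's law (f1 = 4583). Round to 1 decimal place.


Zipf's law: f(r) = f(1) / r
f(1) = 4583
f(93) = 4583 / 93
= 49.3 occurrences


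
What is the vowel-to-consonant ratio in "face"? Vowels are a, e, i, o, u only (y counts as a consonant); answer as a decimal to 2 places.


Word: "face"
Vowels (a,e,i,o,u): 2
Consonants: 2
Ratio = 2/2
= 1.00


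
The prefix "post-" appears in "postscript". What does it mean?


Prefix: post-
Example: postscript = post- + script
Meaning = after


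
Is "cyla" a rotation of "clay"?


Word: "clay", Candidate: "cyla"
Method: check if candidate is substring of word+word
"clayclay" contains "cyla"? No
Is rotation = No


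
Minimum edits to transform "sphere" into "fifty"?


Word 1: "sphere" (length 6)
Word 2: "fifty" (length 5)
One optimal edit sequence (insert/delete/substitute each cost 1):
  1. delete 's'  (+1)
  2. substitute 'p' -> 'f'  (+1)
  3. substitute 'h' -> 'i'  (+1)
  4. substitute 'e' -> 'f'  (+1)
  5. substitute 'r' -> 't'  (+1)
  6. substitute 'e' -> 'y'  (+1)
Total edit operations: 6
Edit distance = 6


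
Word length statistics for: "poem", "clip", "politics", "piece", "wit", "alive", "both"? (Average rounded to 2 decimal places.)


Lengths: "poem"=4, "clip"=4, "politics"=8, "piece"=5, "wit"=3, "alive"=5, "both"=4
Sum = 33, Count = 7
Average = 33/7 = 4.71
= avg=4.71, min=3, max=8


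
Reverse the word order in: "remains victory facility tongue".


Original: "remains victory facility tongue"
Words (1..n): remains | victory | facility | tongue
Reversed (n..1): tongue | facility | victory | remains
Result = "tongue facility victory remains"


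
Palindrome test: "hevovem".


Word: "hevovem"
Reversed: "mevoveh"
Forward == Backward? hevovem != mevoveh
Palindrome = No


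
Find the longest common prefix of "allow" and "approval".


Word 1: "allow"
Word 2: "approval"
Comparing from start:
  Pos 0: 'a' == 'a'
  Pos 1: 'l' != 'p' (stop)
LCP = "a" (length 1)


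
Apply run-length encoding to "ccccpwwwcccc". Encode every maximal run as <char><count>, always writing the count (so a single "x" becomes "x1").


String: "ccccpwwwcccc"
Scanning for consecutive runs:
  'c' x 4
  'p' x 1
  'w' x 3
  'c' x 4
RLE = "c4p1w3c4"


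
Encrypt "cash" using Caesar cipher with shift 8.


Word: "cash"
Shift: 8
Each letter → (letter + shift) mod 26:
  'c' (2) + 8 = 10 → 'k'
  'a' (0) + 8 = 8 → 'i'
  's' (18) + 8 = 0 → 'a'
  'h' (7) + 8 = 15 → 'p'
Result = "kiap"


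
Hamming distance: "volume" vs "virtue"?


Comparing character by character (same length = 6):
  Pos 0: 'v' vs 'v' =
  Pos 1: 'o' vs 'i' !=
  Pos 2: 'l' vs 'r' !=
  Pos 3: 'u' vs 't' !=
  Pos 4: 'm' vs 'u' !=
  Pos 5: 'e' vs 'e' =
Hamming distance = 4


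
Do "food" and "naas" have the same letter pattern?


Pattern of "food": [0, 1, 1, 2]
Pattern of "naas": [0, 1, 1, 2]
Patterns match
Same pattern = Yes


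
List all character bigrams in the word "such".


Word: "such" (length 4)
Number of bigrams = 4 - 2 + 1 = 3
  Position 0: "su"
  Position 1: "uc"
  Position 2: "ch"
Bigrams = "su", "uc", "ch"


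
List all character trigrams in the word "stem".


Word: "stem" (length 4)
Number of trigrams = 4 - 3 + 1 = 2
  Position 0: "ste"
  Position 1: "tem"
Trigrams = "ste", "tem"


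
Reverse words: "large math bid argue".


Original: "large math bid argue"
Words (1..n): large | math | bid | argue
Reversed (n..1): argue | bid | math | large
Result = "argue bid math large"


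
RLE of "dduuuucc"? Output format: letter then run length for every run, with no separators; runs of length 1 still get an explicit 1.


String: "dduuuucc"
Scanning for consecutive runs:
  'd' x 2
  'u' x 4
  'c' x 2
RLE = "d2u4c2"


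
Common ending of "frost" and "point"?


Word 1: "frost"
Word 2: "point"
Comparing from end:
  Pos -1: 't' == 't'
  Pos -2: 's' != 'n' (stop)
LCS = "t" (length 1)


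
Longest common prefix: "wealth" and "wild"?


Word 1: "wealth"
Word 2: "wild"
Comparing from start:
  Pos 0: 'w' == 'w'
  Pos 1: 'e' != 'i' (stop)
LCP = "w" (length 1)


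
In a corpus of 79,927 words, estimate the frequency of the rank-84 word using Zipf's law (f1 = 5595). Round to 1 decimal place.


Zipf's law: f(r) = f(1) / r
f(1) = 5595
f(84) = 5595 / 84
= 66.6 occurrences


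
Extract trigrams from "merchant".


Word: "merchant" (length 8)
Number of trigrams = 8 - 3 + 1 = 6
  Position 0: "mer"
  Position 1: "erc"
  Position 2: "rch"
  Position 3: "cha"
  Position 4: "han"
  Position 5: "ant"
Trigrams = "mer", "erc", "rch", "cha", "han", "ant"


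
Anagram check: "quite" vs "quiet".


Word 1: "quite" → sorted: eiqtu
Word 2: "quiet" → sorted: eiqtu
Same letters? eiqtu == eiqtu
Anagram = Yes


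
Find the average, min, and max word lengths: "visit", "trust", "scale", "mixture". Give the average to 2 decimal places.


Lengths: "visit"=5, "trust"=5, "scale"=5, "mixture"=7
Sum = 22, Count = 4
Average = 22/4 = 5.50
= avg=5.50, min=5, max=7


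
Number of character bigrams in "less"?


Word: "less" (length 4)
Number of 2-grams = length - 2 + 1 = 4 - 2 + 1
= 3


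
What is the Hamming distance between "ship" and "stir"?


Comparing character by character (same length = 4):
  Pos 0: 's' vs 's' =
  Pos 1: 'h' vs 't' !=
  Pos 2: 'i' vs 'i' =
  Pos 3: 'p' vs 'r' !=
Hamming distance = 2


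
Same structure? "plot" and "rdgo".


Pattern of "plot": [0, 1, 2, 3]
Pattern of "rdgo": [0, 1, 2, 3]
Patterns match
Same pattern = Yes


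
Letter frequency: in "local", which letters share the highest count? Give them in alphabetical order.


Word: "local"
Letter counts:
  'a': 1
  'c': 1
  'l': 2
  'o': 1
Maximum count = 2
Most frequent = 'l' (2 times each)


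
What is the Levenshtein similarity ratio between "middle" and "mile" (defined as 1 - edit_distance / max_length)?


Word 1: "middle" (length 6)
Word 2: "mile" (length 4)
One optimal edit sequence:
  1. keep 'm'
  2. keep 'i'
  3. delete 'd'  (+1)
  4. delete 'd'  (+1)
  5. keep 'l'
  6. keep 'e'
Edit distance = 2
Max length = max(6, 4) = 6
Similarity = 1 - 2/6
= 0.6667


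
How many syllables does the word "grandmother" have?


Word: "grandmother"
Syllable breakdown: grand | moth | er
Counting: 3 parts
= 3 syllables


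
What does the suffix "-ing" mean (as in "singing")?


Suffix: -ing
Example: singing (sing + -ing)
Meaning = present participle


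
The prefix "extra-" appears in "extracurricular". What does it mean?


Prefix: extra-
Example: extracurricular (extra- + curricular)
Meaning = beyond


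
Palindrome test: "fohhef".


Word: "fohhef"
Reversed: "fehhof"
Forward == Backward? fohhef != fehhof
Palindrome = No


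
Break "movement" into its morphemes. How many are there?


Word: "movement"
Morphemes: move / -ment
Each morpheme carries meaning
= 2 morphemes


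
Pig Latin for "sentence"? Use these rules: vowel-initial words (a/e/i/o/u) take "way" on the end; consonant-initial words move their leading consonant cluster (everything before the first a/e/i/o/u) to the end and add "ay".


Word: "sentence"
Starts with consonant(s) → move to end, add 'ay'
Consonant cluster: "s"
Pig Latin = "entencesay"


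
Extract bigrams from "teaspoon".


Word: "teaspoon" (length 8)
Number of bigrams = 8 - 2 + 1 = 7
  Position 0: "te"
  Position 1: "ea"
  Position 2: "as"
  Position 3: "sp"
  Position 4: "po"
  Position 5: "oo"
  Position 6: "on"
Bigrams = "te", "ea", "as", "sp", "po", "oo", "on"


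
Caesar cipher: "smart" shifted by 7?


Word: "smart"
Shift: 7
Each letter → (letter + shift) mod 26:
  's' (18) + 7 = 25 → 'z'
  'm' (12) + 7 = 19 → 't'
  'a' (0) + 7 = 7 → 'h'
  'r' (17) + 7 = 24 → 'y'
  't' (19) + 7 = 0 → 'a'
Result = "zthya"


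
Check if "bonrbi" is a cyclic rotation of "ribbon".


Word: "ribbon", Candidate: "bonrbi"
Method: check if candidate is substring of word+word
"ribbonribbon" contains "bonrbi"? No
Is rotation = No


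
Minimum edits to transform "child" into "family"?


Word 1: "child" (length 5)
Word 2: "family" (length 6)
One optimal edit sequence (insert/delete/substitute each cost 1):
  1. insert 'f'  (+1)
  2. substitute 'c' -> 'a'  (+1)
  3. substitute 'h' -> 'm'  (+1)
  4. keep 'i'
  5. keep 'l'
  6. substitute 'd' -> 'y'  (+1)
Total edit operations: 4
Edit distance = 4


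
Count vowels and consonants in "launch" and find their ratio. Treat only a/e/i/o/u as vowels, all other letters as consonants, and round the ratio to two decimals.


Word: "launch"
Vowels (a,e,i,o,u): 2
Consonants: 4
Ratio = 2/4
= 0.50


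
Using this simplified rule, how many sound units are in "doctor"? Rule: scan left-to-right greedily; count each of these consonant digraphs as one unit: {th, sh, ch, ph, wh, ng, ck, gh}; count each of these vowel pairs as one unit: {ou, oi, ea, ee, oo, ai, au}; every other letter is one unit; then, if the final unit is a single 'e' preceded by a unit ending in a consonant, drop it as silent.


Word: "doctor" (6 letters)
Left-to-right scan:
  [1] 'd' (letter)
  [2] 'o' (letter)
  [3] 'c' (letter)
  [4] 't' (letter)
  [5] 'o' (letter)
  [6] 'r' (letter)
Units from scan: 6
Sound units = 6 units


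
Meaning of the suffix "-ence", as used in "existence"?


Suffix: -ence
As in: existence -> exist + -ence
Meaning = state of


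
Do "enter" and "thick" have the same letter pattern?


Pattern of "enter": [0, 1, 2, 0, 3]
Pattern of "thick": [0, 1, 2, 3, 4]
Patterns do not match
Same pattern = No


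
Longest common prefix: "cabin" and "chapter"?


Word 1: "cabin"
Word 2: "chapter"
Comparing from start:
  Pos 0: 'c' == 'c'
  Pos 1: 'a' != 'h' (stop)
LCP = "c" (length 1)


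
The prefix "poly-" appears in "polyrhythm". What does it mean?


Prefix: poly-
Example: polyrhythm (poly- + rhythm)
Meaning = many


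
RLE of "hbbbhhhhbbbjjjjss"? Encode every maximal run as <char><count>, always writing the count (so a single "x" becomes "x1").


String: "hbbbhhhhbbbjjjjss"
Scanning for consecutive runs:
  'h' x 1
  'b' x 3
  'h' x 4
  'b' x 3
  'j' x 4
  's' x 2
RLE = "h1b3h4b3j4s2"


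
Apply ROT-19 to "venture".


Word: "venture"
Shift: 19
Each letter → (letter + shift) mod 26:
  'v' (21) + 19 = 14 → 'o'
  'e' (4) + 19 = 23 → 'x'
  'n' (13) + 19 = 6 → 'g'
  't' (19) + 19 = 12 → 'm'
  'u' (20) + 19 = 13 → 'n'
  'r' (17) + 19 = 10 → 'k'
  'e' (4) + 19 = 23 → 'x'
Result = "oxgmnkx"


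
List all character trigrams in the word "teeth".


Word: "teeth" (length 5)
Number of trigrams = 5 - 3 + 1 = 3
  Position 0: "tee"
  Position 1: "eet"
  Position 2: "eth"
Trigrams = "tee", "eet", "eth"


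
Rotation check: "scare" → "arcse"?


Word: "scare", Candidate: "arcse"
Method: check if candidate is substring of word+word
"scarescare" contains "arcse"? No
Is rotation = No


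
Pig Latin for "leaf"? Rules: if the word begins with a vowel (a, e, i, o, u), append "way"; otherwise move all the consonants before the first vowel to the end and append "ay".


Word: "leaf"
Starts with consonant(s) → move to end, add 'ay'
Consonant cluster: "l"
Pig Latin = "eaflay"


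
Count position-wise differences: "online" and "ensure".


Comparing character by character (same length = 6):
  Pos 0: 'o' vs 'e' !=
  Pos 1: 'n' vs 'n' =
  Pos 2: 'l' vs 's' !=
  Pos 3: 'i' vs 'u' !=
  Pos 4: 'n' vs 'r' !=
  Pos 5: 'e' vs 'e' =
Hamming distance = 4


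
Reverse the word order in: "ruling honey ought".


Original: "ruling honey ought"
Words (1..n): ruling | honey | ought
Reversed (n..1): ought | honey | ruling
Result = "ought honey ruling"
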